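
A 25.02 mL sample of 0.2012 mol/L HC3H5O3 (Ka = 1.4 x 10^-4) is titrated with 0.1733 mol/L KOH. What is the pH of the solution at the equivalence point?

8.41

n(HC3H5O3) = 0.2012 x 0.02502 = 0.005034 mol; V(KOH) at equivalence = 0.005034/0.1733 = 0.02905 L.
At equivalence all the acid is converted to C3H5O3-; total volume = 0.02502 + 0.02905 = 0.05407 L, so [C3H5O3-] = 0.005034/0.05407 = 0.09311 M.
Kb = Kw/Ka = 1.0e-14 / 1.4 x 10^-4 = 7.14e-11.
[OH^-] = sqrt(Kb x [C3H5O3-]) = sqrt(7.14e-11 x 0.09311) = 2.58e-6 M.
pOH = 5.59, so pH = 14.00 - 5.59 = 8.41.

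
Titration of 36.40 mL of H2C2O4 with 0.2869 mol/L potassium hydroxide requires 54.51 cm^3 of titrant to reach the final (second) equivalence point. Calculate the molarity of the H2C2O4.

n(KOH) = 0.2869 x 0.05451 = 0.01564 mol.
At the final (second) equivalence point, 2 mol OH^- react per mol H2C2O4, so n(H2C2O4) = 0.01564 / 2 = 0.007819 mol.
[H2C2O4] = 0.007819 / 0.03640 L = 0.215 M.

0.215 M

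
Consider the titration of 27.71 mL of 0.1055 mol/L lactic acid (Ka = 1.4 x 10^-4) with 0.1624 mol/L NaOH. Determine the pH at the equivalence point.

n(HC3H5O3) = 0.1055 x 0.02771 = 0.002923 mol; V(NaOH) at equivalence = 0.002923/0.1624 = 0.01800 L.
At equivalence all the acid is converted to C3H5O3-; total volume = 0.02771 + 0.01800 = 0.04571 L, so [C3H5O3-] = 0.002923/0.04571 = 0.06395 M.
Kb = Kw/Ka = 1.0e-14 / 1.4 x 10^-4 = 7.14e-11.
[OH^-] = sqrt(Kb x [C3H5O3-]) = sqrt(7.14e-11 x 0.06395) = 2.14e-6 M.
pOH = 5.67, so pH = 14.00 - 5.67 = 8.33.

8.33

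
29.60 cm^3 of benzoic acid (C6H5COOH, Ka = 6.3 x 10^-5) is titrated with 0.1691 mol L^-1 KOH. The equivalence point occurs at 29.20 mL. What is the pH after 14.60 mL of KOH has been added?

14.60 mL is exactly half the equivalence volume (29.20/2), i.e. the half-equivalence point.
There, n(HA) = n(A^-), so pH = pKa = -log(6.3 x 10^-5) = 4.20.

4.20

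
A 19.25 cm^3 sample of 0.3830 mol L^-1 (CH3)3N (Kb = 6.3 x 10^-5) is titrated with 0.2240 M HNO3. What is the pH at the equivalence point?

n((CH3)3N) = 0.3830 x 0.01925 = 0.007373 mol; V(HNO3) at equivalence = 0.007373/0.2240 = 0.03291 L.
At equivalence the base is fully converted to (CH3)3NH+; total volume = 0.05216 L, so [(CH3)3NH+] = 0.007373/0.05216 = 0.1413 M.
Ka((CH3)3NH+) = Kw/Kb = 1.0e-14 / 6.3 x 10^-5 = 1.59e-10.
[H^+] = sqrt(Ka x [(CH3)3NH+]) = sqrt(1.59e-10 x 0.1413) = 4.74e-6 M.
pH = -log(4.74e-6) = 5.32.

5.32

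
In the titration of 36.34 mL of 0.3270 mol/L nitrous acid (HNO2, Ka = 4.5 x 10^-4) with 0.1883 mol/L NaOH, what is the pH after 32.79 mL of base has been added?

3.38

Initial n(HNO2) = 0.3270 x 0.03634 = 0.01188 mol.
n(NaOH) added = 0.1883 x 0.03279 = 0.006174 mol, converting that many moles of HNO2 to NO2-.
Remaining n(HNO2) = 0.005709 mol; n(NO2-) = 0.006174 mol.
By Henderson-Hasselbalch, pH = pKa + log([A^-]/[HA]) = 3.35 + log(0.006174/0.005709) = 3.35 + (+0.03) = 3.38.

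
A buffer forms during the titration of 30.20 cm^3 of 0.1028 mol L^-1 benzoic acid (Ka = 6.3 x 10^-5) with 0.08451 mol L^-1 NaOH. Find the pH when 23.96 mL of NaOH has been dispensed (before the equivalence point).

Initial n(C6H5COOH) = 0.1028 x 0.03020 = 0.003105 mol.
n(NaOH) added = 0.08451 x 0.02396 = 0.002025 mol, converting that many moles of C6H5COOH to C6H5COO-.
Remaining n(C6H5COOH) = 0.001080 mol; n(C6H5COO-) = 0.002025 mol.
By Henderson-Hasselbalch, pH = pKa + log([A^-]/[HA]) = 4.20 + log(0.002025/0.001080) = 4.20 + (+0.27) = 4.47.

4.47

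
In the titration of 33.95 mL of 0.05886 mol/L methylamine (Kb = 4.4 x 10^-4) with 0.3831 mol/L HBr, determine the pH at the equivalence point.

n(CH3NH2) = 0.05886 x 0.03395 = 0.001998 mol; V(HBr) at equivalence = 0.001998/0.3831 = 0.005216 L.
At equivalence the base is fully converted to CH3NH3+; total volume = 0.03917 L, so [CH3NH3+] = 0.001998/0.03917 = 0.05102 M.
Ka(CH3NH3+) = Kw/Kb = 1.0e-14 / 4.4 x 10^-4 = 2.27e-11.
[H^+] = sqrt(Ka x [CH3NH3+]) = sqrt(2.27e-11 x 0.05102) = 1.08e-6 M.
pH = -log(1.08e-6) = 5.97.

5.97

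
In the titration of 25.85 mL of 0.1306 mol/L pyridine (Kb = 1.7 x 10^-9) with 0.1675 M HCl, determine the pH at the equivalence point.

3.18

n(C5H5N) = 0.1306 x 0.02585 = 0.003376 mol; V(HCl) at equivalence = 0.003376/0.1675 = 0.02016 L.
At equivalence the base is fully converted to C5H5NH+; total volume = 0.04601 L, so [C5H5NH+] = 0.003376/0.04601 = 0.07338 M.
Ka(C5H5NH+) = Kw/Kb = 1.0e-14 / 1.7 x 10^-9 = 5.88e-6.
[H^+] = sqrt(Ka x [C5H5NH+]) = sqrt(5.88e-6 x 0.07338) = 0.000657 M.
pH = -log(0.000657) = 3.18.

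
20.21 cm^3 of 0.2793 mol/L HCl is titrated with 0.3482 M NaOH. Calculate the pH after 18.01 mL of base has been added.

n(acid) = 0.2793 x 0.02021 = 0.005645 mol; n(NaOH) added = 0.3482 x 0.01801 = 0.006271 mol.
Base is in excess by 0.006271 - 0.005645 = 0.0006264 mol in a total volume of 0.03822 L.
[OH^-] = 0.0006264/0.03822 = 0.01639 M, so pOH = 1.79 and pH = 14.00 - 1.79 = 12.21.

12.21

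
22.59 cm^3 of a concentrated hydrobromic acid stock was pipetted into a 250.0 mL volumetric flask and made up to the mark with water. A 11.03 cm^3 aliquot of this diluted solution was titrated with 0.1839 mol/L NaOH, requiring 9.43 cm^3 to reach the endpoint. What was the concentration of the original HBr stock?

1.74 M

n(NaOH) = 0.1839 x 0.009430 = 0.001734 mol.
n(HBr) in the aliquot = 0.001734 mol.
[diluted HBr] = 0.001734 / 0.01103 = 0.1572 M.
Dilution factor = 250.0/22.59 = 11.07, so [stock] = 0.1572 x 11.07 = 1.74 M.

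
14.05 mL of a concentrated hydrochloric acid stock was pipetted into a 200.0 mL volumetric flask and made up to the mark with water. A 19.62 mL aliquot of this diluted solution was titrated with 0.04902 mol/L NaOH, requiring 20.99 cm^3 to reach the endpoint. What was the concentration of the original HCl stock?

n(NaOH) = 0.04902 x 0.02099 = 0.001029 mol.
n(HCl) in the aliquot = 0.001029 mol.
[diluted HCl] = 0.001029 / 0.01962 = 0.05244 M.
Dilution factor = 200.0/14.05 = 14.23, so [stock] = 0.05244 x 14.23 = 0.747 M.

0.747 M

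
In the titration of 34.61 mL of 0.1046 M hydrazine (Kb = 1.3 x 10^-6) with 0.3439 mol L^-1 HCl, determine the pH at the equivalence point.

4.60

n(N2H4) = 0.1046 x 0.03461 = 0.003620 mol; V(HCl) at equivalence = 0.003620/0.3439 = 0.01053 L.
At equivalence the base is fully converted to N2H5+; total volume = 0.04514 L, so [N2H5+] = 0.003620/0.04514 = 0.08020 M.
Ka(N2H5+) = Kw/Kb = 1.0e-14 / 1.3 x 10^-6 = 7.69e-9.
[H^+] = sqrt(Ka x [N2H5+]) = sqrt(7.69e-9 x 0.08020) = 2.48e-5 M.
pH = -log(2.48e-5) = 4.60.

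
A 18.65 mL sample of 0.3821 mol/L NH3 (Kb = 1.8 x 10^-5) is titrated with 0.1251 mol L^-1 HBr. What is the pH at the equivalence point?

5.14

n(NH3) = 0.3821 x 0.01865 = 0.007126 mol; V(HBr) at equivalence = 0.007126/0.1251 = 0.05696 L.
At equivalence the base is fully converted to NH4+; total volume = 0.07561 L, so [NH4+] = 0.007126/0.07561 = 0.09424 M.
Ka(NH4+) = Kw/Kb = 1.0e-14 / 1.8 x 10^-5 = 5.56e-10.
[H^+] = sqrt(Ka x [NH4+]) = sqrt(5.56e-10 x 0.09424) = 7.24e-6 M.
pH = -log(7.24e-6) = 5.14.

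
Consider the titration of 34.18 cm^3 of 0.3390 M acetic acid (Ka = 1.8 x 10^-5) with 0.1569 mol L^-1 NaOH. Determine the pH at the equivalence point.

8.89

n(CH3COOH) = 0.3390 x 0.03418 = 0.01159 mol; V(NaOH) at equivalence = 0.01159/0.1569 = 0.07385 L.
At equivalence all the acid is converted to CH3COO-; total volume = 0.03418 + 0.07385 = 0.1080 L, so [CH3COO-] = 0.01159/0.1080 = 0.1073 M.
Kb = Kw/Ka = 1.0e-14 / 1.8 x 10^-5 = 5.56e-10.
[OH^-] = sqrt(Kb x [CH3COO-]) = sqrt(5.56e-10 x 0.1073) = 7.72e-6 M.
pOH = 5.11, so pH = 14.00 - 5.11 = 8.89.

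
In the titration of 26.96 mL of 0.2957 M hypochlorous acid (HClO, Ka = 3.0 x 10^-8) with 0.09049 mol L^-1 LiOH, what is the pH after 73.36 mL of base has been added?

8.22

Initial n(HClO) = 0.2957 x 0.02696 = 0.007972 mol.
n(LiOH) added = 0.09049 x 0.07336 = 0.006638 mol, converting that many moles of HClO to ClO-.
Remaining n(HClO) = 0.001334 mol; n(ClO-) = 0.006638 mol.
By Henderson-Hasselbalch, pH = pKa + log([A^-]/[HA]) = 7.52 + log(0.006638/0.001334) = 7.52 + (+0.70) = 8.22.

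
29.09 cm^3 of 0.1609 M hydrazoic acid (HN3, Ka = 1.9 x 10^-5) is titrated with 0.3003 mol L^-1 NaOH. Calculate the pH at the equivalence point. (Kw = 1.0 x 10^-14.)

n(HN3) = 0.1609 x 0.02909 = 0.004681 mol; V(NaOH) at equivalence = 0.004681/0.3003 = 0.01559 L.
At equivalence all the acid is converted to N3-; total volume = 0.02909 + 0.01559 = 0.04468 L, so [N3-] = 0.004681/0.04468 = 0.1048 M.
Kb = Kw/Ka = 1.0e-14 / 1.9 x 10^-5 = 5.26e-10.
[OH^-] = sqrt(Kb x [N3-]) = sqrt(5.26e-10 x 0.1048) = 7.43e-6 M.
pOH = 5.13, so pH = 14.00 - 5.13 = 8.87.

8.87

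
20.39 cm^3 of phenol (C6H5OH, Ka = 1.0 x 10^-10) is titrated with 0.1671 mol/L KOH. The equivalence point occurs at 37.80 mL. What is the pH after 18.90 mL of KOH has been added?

18.90 mL is exactly half the equivalence volume (37.80/2), i.e. the half-equivalence point.
There, n(HA) = n(A^-), so pH = pKa = -log(1.0 x 10^-10) = 10.00.

10.00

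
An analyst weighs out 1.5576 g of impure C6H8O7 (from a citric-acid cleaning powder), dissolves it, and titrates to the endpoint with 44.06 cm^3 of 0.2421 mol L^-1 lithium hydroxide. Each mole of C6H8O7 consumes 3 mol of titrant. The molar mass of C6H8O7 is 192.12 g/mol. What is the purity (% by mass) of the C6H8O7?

43.9%

n(LiOH) = 0.2421 x 0.04406 = 0.01067 mol.
n(C6H8O7) = 0.01067 / 3 = 0.003556 mol.
mass of C6H8O7 = 0.003556 x 192.12 = 0.6831 g.
% purity = 0.6831 / 1.5576 x 100 = 43.9%.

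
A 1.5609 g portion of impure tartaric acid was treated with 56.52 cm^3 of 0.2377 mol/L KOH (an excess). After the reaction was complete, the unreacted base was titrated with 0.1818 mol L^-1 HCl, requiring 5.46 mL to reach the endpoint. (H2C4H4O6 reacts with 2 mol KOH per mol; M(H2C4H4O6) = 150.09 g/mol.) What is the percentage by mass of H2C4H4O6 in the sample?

59.8%

Total n(KOH) added = 0.2377 x 0.05652 = 0.01343 mol.
n(HCl) used = 0.1818 x 0.005460 = 0.0009926 mol, which equals the excess n(KOH).
So n(KOH) consumed by the sample = 0.01343 - 0.0009926 = 0.01244 mol.
n(H2C4H4O6) = 0.01244 / 2 = 0.006221 mol.
mass H2C4H4O6 = 0.006221 x 150.09 = 0.9337 g, so %H2C4H4O6 = 0.9337/1.5609 x 100 = 59.8%.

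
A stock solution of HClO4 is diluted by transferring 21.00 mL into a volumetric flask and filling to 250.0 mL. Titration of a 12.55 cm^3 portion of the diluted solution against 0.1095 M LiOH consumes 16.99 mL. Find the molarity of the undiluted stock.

n(LiOH) = 0.1095 x 0.01699 = 0.001860 mol.
n(HClO4) in the aliquot = 0.001860 mol.
[diluted HClO4] = 0.001860 / 0.01255 = 0.1482 M.
Dilution factor = 250.0/21.00 = 11.90, so [stock] = 0.1482 x 11.90 = 1.76 M.

1.76 M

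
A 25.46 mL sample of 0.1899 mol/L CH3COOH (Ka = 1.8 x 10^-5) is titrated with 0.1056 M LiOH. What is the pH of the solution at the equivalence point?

n(CH3COOH) = 0.1899 x 0.02546 = 0.004835 mol; V(LiOH) at equivalence = 0.004835/0.1056 = 0.04578 L.
At equivalence all the acid is converted to CH3COO-; total volume = 0.02546 + 0.04578 = 0.07124 L, so [CH3COO-] = 0.004835/0.07124 = 0.06786 M.
Kb = Kw/Ka = 1.0e-14 / 1.8 x 10^-5 = 5.56e-10.
[OH^-] = sqrt(Kb x [CH3COO-]) = sqrt(5.56e-10 x 0.06786) = 6.14e-6 M.
pOH = 5.21, so pH = 14.00 - 5.21 = 8.79.

8.79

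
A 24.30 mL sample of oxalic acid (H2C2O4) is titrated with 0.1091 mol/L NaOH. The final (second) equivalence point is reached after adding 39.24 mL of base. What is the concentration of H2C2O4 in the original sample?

n(NaOH) = 0.1091 x 0.03924 = 0.004281 mol.
At the final (second) equivalence point, 2 mol OH^- react per mol H2C2O4, so n(H2C2O4) = 0.004281 / 2 = 0.002141 mol.
[H2C2O4] = 0.002141 / 0.02430 L = 0.0881 M.

0.0881 M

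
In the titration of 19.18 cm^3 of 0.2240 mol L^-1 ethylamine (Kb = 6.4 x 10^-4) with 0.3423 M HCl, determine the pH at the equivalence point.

5.84

n(C2H5NH2) = 0.2240 x 0.01918 = 0.004296 mol; V(HCl) at equivalence = 0.004296/0.3423 = 0.01255 L.
At equivalence the base is fully converted to C2H5NH3+; total volume = 0.03173 L, so [C2H5NH3+] = 0.004296/0.03173 = 0.1354 M.
Ka(C2H5NH3+) = Kw/Kb = 1.0e-14 / 6.4 x 10^-4 = 1.56e-11.
[H^+] = sqrt(Ka x [C2H5NH3+]) = sqrt(1.56e-11 x 0.1354) = 1.45e-6 M.
pH = -log(1.45e-6) = 5.84.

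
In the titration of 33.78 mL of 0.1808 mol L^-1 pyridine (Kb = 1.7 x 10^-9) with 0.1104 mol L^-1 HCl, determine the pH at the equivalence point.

n(C5H5N) = 0.1808 x 0.03378 = 0.006107 mol; V(HCl) at equivalence = 0.006107/0.1104 = 0.05532 L.
At equivalence the base is fully converted to C5H5NH+; total volume = 0.08910 L, so [C5H5NH+] = 0.006107/0.08910 = 0.06855 M.
Ka(C5H5NH+) = Kw/Kb = 1.0e-14 / 1.7 x 10^-9 = 5.88e-6.
[H^+] = sqrt(Ka x [C5H5NH+]) = sqrt(5.88e-6 x 0.06855) = 0.000635 M.
pH = -log(0.000635) = 3.20.

3.20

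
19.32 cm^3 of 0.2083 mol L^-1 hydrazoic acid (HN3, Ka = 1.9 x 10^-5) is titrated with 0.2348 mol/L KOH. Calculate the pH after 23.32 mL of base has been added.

n(acid) = 0.2083 x 0.01932 = 0.004024 mol; n(KOH) added = 0.2348 x 0.02332 = 0.005476 mol.
Base is in excess by 0.005476 - 0.004024 = 0.001451 mol in a total volume of 0.04264 L.
[OH^-] = 0.001451/0.04264 = 0.03403 M, so pOH = 1.47 and pH = 14.00 - 1.47 = 12.53.

12.53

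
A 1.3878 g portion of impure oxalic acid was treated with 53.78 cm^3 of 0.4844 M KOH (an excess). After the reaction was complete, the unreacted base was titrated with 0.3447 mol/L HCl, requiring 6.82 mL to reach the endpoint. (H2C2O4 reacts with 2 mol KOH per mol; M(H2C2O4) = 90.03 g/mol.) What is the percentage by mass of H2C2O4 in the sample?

Total n(KOH) added = 0.4844 x 0.05378 = 0.02605 mol.
n(HCl) used = 0.3447 x 0.006820 = 0.002351 mol, which equals the excess n(KOH).
So n(KOH) consumed by the sample = 0.02605 - 0.002351 = 0.02370 mol.
n(H2C2O4) = 0.02370 / 2 = 0.01185 mol.
mass H2C2O4 = 0.01185 x 90.03 = 1.067 g, so %H2C2O4 = 1.067/1.3878 x 100 = 76.9%.

76.9%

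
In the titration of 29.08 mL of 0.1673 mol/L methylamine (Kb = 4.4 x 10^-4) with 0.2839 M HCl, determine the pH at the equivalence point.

n(CH3NH2) = 0.1673 x 0.02908 = 0.004865 mol; V(HCl) at equivalence = 0.004865/0.2839 = 0.01714 L.
At equivalence the base is fully converted to CH3NH3+; total volume = 0.04622 L, so [CH3NH3+] = 0.004865/0.04622 = 0.1053 M.
Ka(CH3NH3+) = Kw/Kb = 1.0e-14 / 4.4 x 10^-4 = 2.27e-11.
[H^+] = sqrt(Ka x [CH3NH3+]) = sqrt(2.27e-11 x 0.1053) = 1.55e-6 M.
pH = -log(1.55e-6) = 5.81.

5.81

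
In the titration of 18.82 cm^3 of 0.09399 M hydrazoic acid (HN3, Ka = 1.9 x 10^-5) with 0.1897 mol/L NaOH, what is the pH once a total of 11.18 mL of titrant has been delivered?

n(acid) = 0.09399 x 0.01882 = 0.001769 mol; n(NaOH) added = 0.1897 x 0.01118 = 0.002121 mol.
Base is in excess by 0.002121 - 0.001769 = 0.0003520 mol in a total volume of 0.03000 L.
[OH^-] = 0.0003520/0.03000 = 0.01173 M, so pOH = 1.93 and pH = 14.00 - 1.93 = 12.07.

12.07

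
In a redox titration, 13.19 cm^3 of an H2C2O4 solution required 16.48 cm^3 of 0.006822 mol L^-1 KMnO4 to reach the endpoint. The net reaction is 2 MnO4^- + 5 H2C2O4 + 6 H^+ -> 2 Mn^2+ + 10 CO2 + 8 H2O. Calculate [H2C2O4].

0.0213 M

n(KMnO4) = 0.006822 x 0.01648 = 0.0001124 mol.
From the balanced equation, 2 mol KMnO4 reacts with 5 mol H2C2O4, so n(H2C2O4) = 0.0001124 x 5/2 = 0.0002811 mol.
[H2C2O4] = 0.0002811 / 0.01319 L = 0.0213 M.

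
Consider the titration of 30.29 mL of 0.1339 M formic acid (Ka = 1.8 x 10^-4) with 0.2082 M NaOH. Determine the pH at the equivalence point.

8.33

n(HCOOH) = 0.1339 x 0.03029 = 0.004056 mol; V(NaOH) at equivalence = 0.004056/0.2082 = 0.01948 L.
At equivalence all the acid is converted to HCOO-; total volume = 0.03029 + 0.01948 = 0.04977 L, so [HCOO-] = 0.004056/0.04977 = 0.08149 M.
Kb = Kw/Ka = 1.0e-14 / 1.8 x 10^-4 = 5.56e-11.
[OH^-] = sqrt(Kb x [HCOO-]) = sqrt(5.56e-11 x 0.08149) = 2.13e-6 M.
pOH = 5.67, so pH = 14.00 - 5.67 = 8.33.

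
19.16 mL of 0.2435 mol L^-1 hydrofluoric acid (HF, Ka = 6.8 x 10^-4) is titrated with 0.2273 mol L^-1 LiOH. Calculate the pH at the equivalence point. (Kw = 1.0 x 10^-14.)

n(HF) = 0.2435 x 0.01916 = 0.004665 mol; V(LiOH) at equivalence = 0.004665/0.2273 = 0.02053 L.
At equivalence all the acid is converted to F-; total volume = 0.01916 + 0.02053 = 0.03969 L, so [F-] = 0.004665/0.03969 = 0.1176 M.
Kb = Kw/Ka = 1.0e-14 / 6.8 x 10^-4 = 1.47e-11.
[OH^-] = sqrt(Kb x [F-]) = sqrt(1.47e-11 x 0.1176) = 1.31e-6 M.
pOH = 5.88, so pH = 14.00 - 5.88 = 8.12.

8.12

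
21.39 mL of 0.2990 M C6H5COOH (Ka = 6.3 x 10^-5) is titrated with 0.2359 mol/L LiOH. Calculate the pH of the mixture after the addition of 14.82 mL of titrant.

Initial n(C6H5COOH) = 0.2990 x 0.02139 = 0.006396 mol.
n(LiOH) added = 0.2359 x 0.01482 = 0.003496 mol, converting that many moles of C6H5COOH to C6H5COO-.
Remaining n(C6H5COOH) = 0.002900 mol; n(C6H5COO-) = 0.003496 mol.
By Henderson-Hasselbalch, pH = pKa + log([A^-]/[HA]) = 4.20 + log(0.003496/0.002900) = 4.20 + (+0.08) = 4.28.

4.28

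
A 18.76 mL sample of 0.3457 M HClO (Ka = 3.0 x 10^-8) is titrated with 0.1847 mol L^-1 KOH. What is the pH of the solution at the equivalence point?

n(HClO) = 0.3457 x 0.01876 = 0.006485 mol; V(KOH) at equivalence = 0.006485/0.1847 = 0.03511 L.
At equivalence all the acid is converted to ClO-; total volume = 0.01876 + 0.03511 = 0.05387 L, so [ClO-] = 0.006485/0.05387 = 0.1204 M.
Kb = Kw/Ka = 1.0e-14 / 3.0 x 10^-8 = 3.33e-7.
[OH^-] = sqrt(Kb x [ClO-]) = sqrt(3.33e-7 x 0.1204) = 0.000200 M.
pOH = 3.70, so pH = 14.00 - 3.70 = 10.30.

10.30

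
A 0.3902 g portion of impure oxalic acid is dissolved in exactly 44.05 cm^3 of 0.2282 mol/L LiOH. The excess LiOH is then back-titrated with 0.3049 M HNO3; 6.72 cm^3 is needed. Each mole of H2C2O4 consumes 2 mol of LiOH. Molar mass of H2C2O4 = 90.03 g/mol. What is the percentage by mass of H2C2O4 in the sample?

92.3%

Total n(LiOH) added = 0.2282 x 0.04405 = 0.01005 mol.
n(HNO3) used = 0.3049 x 0.006720 = 0.002049 mol, which equals the excess n(LiOH).
So n(LiOH) consumed by the sample = 0.01005 - 0.002049 = 0.008003 mol.
n(H2C2O4) = 0.008003 / 2 = 0.004002 mol.
mass H2C2O4 = 0.004002 x 90.03 = 0.3603 g, so %H2C2O4 = 0.3603/0.3902 x 100 = 92.3%.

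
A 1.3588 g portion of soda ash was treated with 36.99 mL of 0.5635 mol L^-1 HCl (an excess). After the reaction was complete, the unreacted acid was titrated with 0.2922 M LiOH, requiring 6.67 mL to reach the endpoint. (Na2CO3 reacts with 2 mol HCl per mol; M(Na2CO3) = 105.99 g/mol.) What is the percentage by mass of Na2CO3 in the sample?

73.7%

Total n(HCl) added = 0.5635 x 0.03699 = 0.02084 mol.
n(LiOH) used = 0.2922 x 0.006670 = 0.001949 mol, which equals the excess n(HCl).
So n(HCl) consumed by the sample = 0.02084 - 0.001949 = 0.01889 mol.
n(Na2CO3) = 0.01889 / 2 = 0.009447 mol.
mass Na2CO3 = 0.009447 x 105.99 = 1.001 g, so %Na2CO3 = 1.001/1.3588 x 100 = 73.7%.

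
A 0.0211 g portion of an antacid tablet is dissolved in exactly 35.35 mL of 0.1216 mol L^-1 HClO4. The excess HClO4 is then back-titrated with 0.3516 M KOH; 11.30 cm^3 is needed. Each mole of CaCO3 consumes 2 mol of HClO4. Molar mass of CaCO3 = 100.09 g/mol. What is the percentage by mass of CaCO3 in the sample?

Total n(HClO4) added = 0.1216 x 0.03535 = 0.004299 mol.
n(KOH) used = 0.3516 x 0.01130 = 0.003973 mol, which equals the excess n(HClO4).
So n(HClO4) consumed by the sample = 0.004299 - 0.003973 = 0.0003255 mol.
n(CaCO3) = 0.0003255 / 2 = 0.0001627 mol.
mass CaCO3 = 0.0001627 x 100.09 = 0.01629 g, so %CaCO3 = 0.01629/0.0211 x 100 = 77.2%.

77.2%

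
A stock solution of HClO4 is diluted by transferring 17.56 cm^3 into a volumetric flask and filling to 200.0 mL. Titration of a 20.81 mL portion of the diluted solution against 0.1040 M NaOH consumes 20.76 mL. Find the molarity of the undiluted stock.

1.18 M

n(NaOH) = 0.1040 x 0.02076 = 0.002159 mol.
n(HClO4) in the aliquot = 0.002159 mol.
[diluted HClO4] = 0.002159 / 0.02081 = 0.1038 M.
Dilution factor = 200.0/17.56 = 11.39, so [stock] = 0.1038 x 11.39 = 1.18 M.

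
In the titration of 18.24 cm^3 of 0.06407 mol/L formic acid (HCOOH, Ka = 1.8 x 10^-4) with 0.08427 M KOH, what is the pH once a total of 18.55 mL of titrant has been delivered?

12.03

n(acid) = 0.06407 x 0.01824 = 0.001169 mol; n(KOH) added = 0.08427 x 0.01855 = 0.001563 mol.
Base is in excess by 0.001563 - 0.001169 = 0.0003946 mol in a total volume of 0.03679 L.
[OH^-] = 0.0003946/0.03679 = 0.01072 M, so pOH = 1.97 and pH = 14.00 - 1.97 = 12.03.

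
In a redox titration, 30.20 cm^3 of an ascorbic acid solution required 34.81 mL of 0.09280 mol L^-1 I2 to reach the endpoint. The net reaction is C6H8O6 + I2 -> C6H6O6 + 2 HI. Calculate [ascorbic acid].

0.107 M

n(I2) = 0.09280 x 0.03481 = 0.003230 mol.
From the balanced equation, 1 mol I2 reacts with 1 mol ascorbic acid, so n(ascorbic acid) = 0.003230 x 1/1 = 0.003230 mol.
[ascorbic acid] = 0.003230 / 0.03020 L = 0.107 M.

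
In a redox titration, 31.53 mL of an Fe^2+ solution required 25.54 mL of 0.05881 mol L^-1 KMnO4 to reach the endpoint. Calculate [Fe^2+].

0.238 M

n(KMnO4) = 0.05881 x 0.02554 = 0.001502 mol.
From the balanced equation, 1 mol KMnO4 reacts with 5 mol Fe^2+, so n(Fe^2+) = 0.001502 x 5/1 = 0.007510 mol.
[Fe^2+] = 0.007510 / 0.03153 L = 0.238 M.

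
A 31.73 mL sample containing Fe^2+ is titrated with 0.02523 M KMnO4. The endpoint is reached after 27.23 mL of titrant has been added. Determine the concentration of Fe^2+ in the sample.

n(KMnO4) = 0.02523 x 0.02723 = 0.0006870 mol.
From the balanced equation, 1 mol KMnO4 reacts with 5 mol Fe^2+, so n(Fe^2+) = 0.0006870 x 5/1 = 0.003435 mol.
[Fe^2+] = 0.003435 / 0.03173 L = 0.108 M.

0.108 M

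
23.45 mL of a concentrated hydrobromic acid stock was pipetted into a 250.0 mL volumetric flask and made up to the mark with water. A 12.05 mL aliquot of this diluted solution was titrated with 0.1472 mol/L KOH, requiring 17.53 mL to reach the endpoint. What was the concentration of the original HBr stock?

n(KOH) = 0.1472 x 0.01753 = 0.002580 mol.
n(HBr) in the aliquot = 0.002580 mol.
[diluted HBr] = 0.002580 / 0.01205 = 0.2141 M.
Dilution factor = 250.0/23.45 = 10.66, so [stock] = 0.2141 x 10.66 = 2.28 M.

2.28 M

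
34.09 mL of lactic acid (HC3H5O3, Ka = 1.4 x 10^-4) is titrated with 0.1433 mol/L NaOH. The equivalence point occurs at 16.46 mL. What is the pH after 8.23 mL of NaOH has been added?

3.85

8.23 mL is exactly half the equivalence volume (16.46/2), i.e. the half-equivalence point.
There, n(HA) = n(A^-), so pH = pKa = -log(1.4 x 10^-4) = 3.85.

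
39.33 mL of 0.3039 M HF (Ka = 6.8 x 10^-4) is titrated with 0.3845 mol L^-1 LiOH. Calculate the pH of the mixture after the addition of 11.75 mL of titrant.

2.95

Initial n(HF) = 0.3039 x 0.03933 = 0.01195 mol.
n(LiOH) added = 0.3845 x 0.01175 = 0.004518 mol, converting that many moles of HF to F-.
Remaining n(HF) = 0.007435 mol; n(F-) = 0.004518 mol.
By Henderson-Hasselbalch, pH = pKa + log([A^-]/[HA]) = 3.17 + log(0.004518/0.007435) = 3.17 + (-0.22) = 2.95.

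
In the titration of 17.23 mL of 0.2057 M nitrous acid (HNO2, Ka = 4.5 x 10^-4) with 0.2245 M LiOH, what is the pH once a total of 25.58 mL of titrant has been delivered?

n(acid) = 0.2057 x 0.01723 = 0.003544 mol; n(LiOH) added = 0.2245 x 0.02558 = 0.005743 mol.
Base is in excess by 0.005743 - 0.003544 = 0.002198 mol in a total volume of 0.04281 L.
[OH^-] = 0.002198/0.04281 = 0.05135 M, so pOH = 1.29 and pH = 14.00 - 1.29 = 12.71.

12.71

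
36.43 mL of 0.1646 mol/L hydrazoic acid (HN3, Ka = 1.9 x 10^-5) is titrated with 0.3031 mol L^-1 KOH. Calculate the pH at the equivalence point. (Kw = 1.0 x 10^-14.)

8.87

n(HN3) = 0.1646 x 0.03643 = 0.005996 mol; V(KOH) at equivalence = 0.005996/0.3031 = 0.01978 L.
At equivalence all the acid is converted to N3-; total volume = 0.03643 + 0.01978 = 0.05621 L, so [N3-] = 0.005996/0.05621 = 0.1067 M.
Kb = Kw/Ka = 1.0e-14 / 1.9 x 10^-5 = 5.26e-10.
[OH^-] = sqrt(Kb x [N3-]) = sqrt(5.26e-10 x 0.1067) = 7.49e-6 M.
pOH = 5.13, so pH = 14.00 - 5.13 = 8.87.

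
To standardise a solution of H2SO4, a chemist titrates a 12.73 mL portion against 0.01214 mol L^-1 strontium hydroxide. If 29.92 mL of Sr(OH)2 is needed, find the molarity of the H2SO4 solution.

0.0285 M

n(Sr(OH)2) delivered = 0.01214 x 0.02992 = 0.0003632 mol.
For a 1:1 reaction, n(H2SO4) = 0.0003632 mol.
[H2SO4] = 0.0003632 mol / 0.01273 L = 0.0285 M.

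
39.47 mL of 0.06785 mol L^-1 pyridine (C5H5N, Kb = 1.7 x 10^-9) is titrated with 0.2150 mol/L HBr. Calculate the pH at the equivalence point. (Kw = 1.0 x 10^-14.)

n(C5H5N) = 0.06785 x 0.03947 = 0.002678 mol; V(HBr) at equivalence = 0.002678/0.2150 = 0.01246 L.
At equivalence the base is fully converted to C5H5NH+; total volume = 0.05193 L, so [C5H5NH+] = 0.002678/0.05193 = 0.05157 M.
Ka(C5H5NH+) = Kw/Kb = 1.0e-14 / 1.7 x 10^-9 = 5.88e-6.
[H^+] = sqrt(Ka x [C5H5NH+]) = sqrt(5.88e-6 x 0.05157) = 0.000551 M.
pH = -log(0.000551) = 3.26.

3.26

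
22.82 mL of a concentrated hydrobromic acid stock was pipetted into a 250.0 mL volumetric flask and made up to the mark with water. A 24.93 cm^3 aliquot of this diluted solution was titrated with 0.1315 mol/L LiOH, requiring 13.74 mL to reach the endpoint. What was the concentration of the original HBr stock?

0.794 M

n(LiOH) = 0.1315 x 0.01374 = 0.001807 mol.
n(HBr) in the aliquot = 0.001807 mol.
[diluted HBr] = 0.001807 / 0.02493 = 0.07248 M.
Dilution factor = 250.0/22.82 = 10.96, so [stock] = 0.07248 x 10.96 = 0.794 M.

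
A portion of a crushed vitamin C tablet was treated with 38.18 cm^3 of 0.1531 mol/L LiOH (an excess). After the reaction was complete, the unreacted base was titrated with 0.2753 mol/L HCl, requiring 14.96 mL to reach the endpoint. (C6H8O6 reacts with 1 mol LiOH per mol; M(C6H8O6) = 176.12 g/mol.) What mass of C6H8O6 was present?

0.304 g

Total n(LiOH) added = 0.1531 x 0.03818 = 0.005845 mol.
n(HCl) used = 0.2753 x 0.01496 = 0.004118 mol, which equals the excess n(LiOH).
So n(LiOH) consumed by the sample = 0.005845 - 0.004118 = 0.001727 mol.
n(C6H8O6) = 0.001727 / 1 = 0.001727 mol.
mass = 0.001727 mol x 176.12 g/mol = 0.304 g.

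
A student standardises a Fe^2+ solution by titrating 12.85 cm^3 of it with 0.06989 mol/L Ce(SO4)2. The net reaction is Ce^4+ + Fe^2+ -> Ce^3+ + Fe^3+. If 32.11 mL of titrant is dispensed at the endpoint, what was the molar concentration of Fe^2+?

0.175 M

n(Ce(SO4)2) = 0.06989 x 0.03211 = 0.002244 mol.
From the balanced equation, 1 mol Ce(SO4)2 reacts with 1 mol Fe^2+, so n(Fe^2+) = 0.002244 x 1/1 = 0.002244 mol.
[Fe^2+] = 0.002244 / 0.01285 L = 0.175 M.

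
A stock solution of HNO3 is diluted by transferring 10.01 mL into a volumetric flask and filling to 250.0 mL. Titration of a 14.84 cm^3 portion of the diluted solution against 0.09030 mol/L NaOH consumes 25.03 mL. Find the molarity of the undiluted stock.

3.80 M

n(NaOH) = 0.09030 x 0.02503 = 0.002260 mol.
n(HNO3) in the aliquot = 0.002260 mol.
[diluted HNO3] = 0.002260 / 0.01484 = 0.1523 M.
Dilution factor = 250.0/10.01 = 24.98, so [stock] = 0.1523 x 24.98 = 3.80 M.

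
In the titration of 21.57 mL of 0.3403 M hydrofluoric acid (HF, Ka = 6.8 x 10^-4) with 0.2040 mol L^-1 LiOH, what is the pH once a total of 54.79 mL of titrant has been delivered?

12.70

n(acid) = 0.3403 x 0.02157 = 0.007340 mol; n(LiOH) added = 0.2040 x 0.05479 = 0.01118 mol.
Base is in excess by 0.01118 - 0.007340 = 0.003837 mol in a total volume of 0.07636 L.
[OH^-] = 0.003837/0.07636 = 0.05025 M, so pOH = 1.30 and pH = 14.00 - 1.30 = 12.70.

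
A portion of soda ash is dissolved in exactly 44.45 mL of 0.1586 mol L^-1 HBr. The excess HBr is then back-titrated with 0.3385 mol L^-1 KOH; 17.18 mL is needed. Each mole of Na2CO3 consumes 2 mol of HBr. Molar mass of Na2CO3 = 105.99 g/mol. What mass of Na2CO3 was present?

0.0654 g

Total n(HBr) added = 0.1586 x 0.04445 = 0.007050 mol.
n(KOH) used = 0.3385 x 0.01718 = 0.005815 mol, which equals the excess n(HBr).
So n(HBr) consumed by the sample = 0.007050 - 0.005815 = 0.001234 mol.
n(Na2CO3) = 0.001234 / 2 = 0.0006172 mol.
mass = 0.0006172 mol x 105.99 g/mol = 0.0654 g.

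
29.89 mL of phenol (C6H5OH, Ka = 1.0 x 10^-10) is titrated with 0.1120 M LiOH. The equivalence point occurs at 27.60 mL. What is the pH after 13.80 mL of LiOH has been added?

13.80 mL is exactly half the equivalence volume (27.60/2), i.e. the half-equivalence point.
There, n(HA) = n(A^-), so pH = pKa = -log(1.0 x 10^-10) = 10.00.

10.00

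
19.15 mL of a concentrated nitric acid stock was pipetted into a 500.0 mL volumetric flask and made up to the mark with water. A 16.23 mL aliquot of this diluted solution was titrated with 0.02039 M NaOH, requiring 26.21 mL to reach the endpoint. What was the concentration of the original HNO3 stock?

n(NaOH) = 0.02039 x 0.02621 = 0.0005344 mol.
n(HNO3) in the aliquot = 0.0005344 mol.
[diluted HNO3] = 0.0005344 / 0.01623 = 0.03293 M.
Dilution factor = 500.0/19.15 = 26.11, so [stock] = 0.03293 x 26.11 = 0.860 M.

0.860 M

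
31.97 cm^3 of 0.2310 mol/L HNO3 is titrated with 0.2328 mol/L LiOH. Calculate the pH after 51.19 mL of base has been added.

12.74

n(acid) = 0.2310 x 0.03197 = 0.007385 mol; n(LiOH) added = 0.2328 x 0.05119 = 0.01192 mol.
Base is in excess by 0.01192 - 0.007385 = 0.004532 mol in a total volume of 0.08316 L.
[OH^-] = 0.004532/0.08316 = 0.05450 M, so pOH = 1.26 and pH = 14.00 - 1.26 = 12.74.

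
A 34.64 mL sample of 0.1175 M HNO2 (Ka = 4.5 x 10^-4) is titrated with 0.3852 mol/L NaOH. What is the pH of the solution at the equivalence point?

n(HNO2) = 0.1175 x 0.03464 = 0.004070 mol; V(NaOH) at equivalence = 0.004070/0.3852 = 0.01057 L.
At equivalence all the acid is converted to NO2-; total volume = 0.03464 + 0.01057 = 0.04521 L, so [NO2-] = 0.004070/0.04521 = 0.09004 M.
Kb = Kw/Ka = 1.0e-14 / 4.5 x 10^-4 = 2.22e-11.
[OH^-] = sqrt(Kb x [NO2-]) = sqrt(2.22e-11 x 0.09004) = 1.41e-6 M.
pOH = 5.85, so pH = 14.00 - 5.85 = 8.15.

8.15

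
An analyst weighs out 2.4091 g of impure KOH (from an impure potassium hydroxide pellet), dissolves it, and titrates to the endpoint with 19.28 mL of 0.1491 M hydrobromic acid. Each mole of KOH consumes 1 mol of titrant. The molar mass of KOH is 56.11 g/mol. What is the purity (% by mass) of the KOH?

6.70%

n(HBr) = 0.1491 x 0.01928 = 0.002875 mol.
n(KOH) = 0.002875 / 1 = 0.002875 mol.
mass of KOH = 0.002875 x 56.11 = 0.1613 g.
% purity = 0.1613 / 2.4091 x 100 = 6.70%.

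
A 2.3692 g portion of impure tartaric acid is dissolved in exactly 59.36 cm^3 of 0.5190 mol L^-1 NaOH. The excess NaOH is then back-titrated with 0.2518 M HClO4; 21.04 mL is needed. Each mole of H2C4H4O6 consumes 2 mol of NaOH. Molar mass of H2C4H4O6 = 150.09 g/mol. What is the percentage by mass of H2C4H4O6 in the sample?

Total n(NaOH) added = 0.5190 x 0.05936 = 0.03081 mol.
n(HClO4) used = 0.2518 x 0.02104 = 0.005298 mol, which equals the excess n(NaOH).
So n(NaOH) consumed by the sample = 0.03081 - 0.005298 = 0.02551 mol.
n(H2C4H4O6) = 0.02551 / 2 = 0.01275 mol.
mass H2C4H4O6 = 0.01275 x 150.09 = 1.914 g, so %H2C4H4O6 = 1.914/2.3692 x 100 = 80.8%.

80.8%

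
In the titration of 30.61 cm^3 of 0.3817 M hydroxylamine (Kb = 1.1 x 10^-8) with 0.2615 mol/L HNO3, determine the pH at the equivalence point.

3.43

n(NH2OH) = 0.3817 x 0.03061 = 0.01168 mol; V(HNO3) at equivalence = 0.01168/0.2615 = 0.04468 L.
At equivalence the base is fully converted to NH3OH+; total volume = 0.07529 L, so [NH3OH+] = 0.01168/0.07529 = 0.1552 M.
Ka(NH3OH+) = Kw/Kb = 1.0e-14 / 1.1 x 10^-8 = 9.09e-7.
[H^+] = sqrt(Ka x [NH3OH+]) = sqrt(9.09e-7 x 0.1552) = 0.000376 M.
pH = -log(0.000376) = 3.43.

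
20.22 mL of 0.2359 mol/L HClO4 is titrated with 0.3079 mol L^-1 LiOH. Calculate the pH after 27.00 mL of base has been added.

n(acid) = 0.2359 x 0.02022 = 0.004770 mol; n(LiOH) added = 0.3079 x 0.02700 = 0.008313 mol.
Base is in excess by 0.008313 - 0.004770 = 0.003543 mol in a total volume of 0.04722 L.
[OH^-] = 0.003543/0.04722 = 0.07504 M, so pOH = 1.12 and pH = 14.00 - 1.12 = 12.88.

12.88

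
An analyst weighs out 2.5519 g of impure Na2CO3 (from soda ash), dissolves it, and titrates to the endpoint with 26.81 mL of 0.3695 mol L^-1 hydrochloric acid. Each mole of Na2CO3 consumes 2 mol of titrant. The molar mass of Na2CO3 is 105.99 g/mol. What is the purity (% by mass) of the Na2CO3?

20.6%

n(HCl) = 0.3695 x 0.02681 = 0.009906 mol.
n(Na2CO3) = 0.009906 / 2 = 0.004953 mol.
mass of Na2CO3 = 0.004953 x 105.99 = 0.5250 g.
% purity = 0.5250 / 2.5519 x 100 = 20.6%.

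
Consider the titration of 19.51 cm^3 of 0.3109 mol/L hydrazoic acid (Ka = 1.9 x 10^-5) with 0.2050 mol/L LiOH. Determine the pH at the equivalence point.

n(HN3) = 0.3109 x 0.01951 = 0.006066 mol; V(LiOH) at equivalence = 0.006066/0.2050 = 0.02959 L.
At equivalence all the acid is converted to N3-; total volume = 0.01951 + 0.02959 = 0.04910 L, so [N3-] = 0.006066/0.04910 = 0.1235 M.
Kb = Kw/Ka = 1.0e-14 / 1.9 x 10^-5 = 5.26e-10.
[OH^-] = sqrt(Kb x [N3-]) = sqrt(5.26e-10 x 0.1235) = 8.06e-6 M.
pOH = 5.09, so pH = 14.00 - 5.09 = 8.91.

8.91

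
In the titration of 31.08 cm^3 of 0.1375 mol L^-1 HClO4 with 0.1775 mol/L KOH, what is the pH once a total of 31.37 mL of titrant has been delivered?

12.32

n(acid) = 0.1375 x 0.03108 = 0.004274 mol; n(KOH) added = 0.1775 x 0.03137 = 0.005568 mol.
Base is in excess by 0.005568 - 0.004274 = 0.001295 mol in a total volume of 0.06245 L.
[OH^-] = 0.001295/0.06245 = 0.02073 M, so pOH = 1.68 and pH = 14.00 - 1.68 = 12.32.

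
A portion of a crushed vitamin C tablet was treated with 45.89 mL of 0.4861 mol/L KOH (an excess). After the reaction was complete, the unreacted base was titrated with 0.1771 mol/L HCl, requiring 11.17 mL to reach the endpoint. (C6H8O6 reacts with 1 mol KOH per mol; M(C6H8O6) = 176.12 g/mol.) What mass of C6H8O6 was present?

3.58 g

Total n(KOH) added = 0.4861 x 0.04589 = 0.02231 mol.
n(HCl) used = 0.1771 x 0.01117 = 0.001978 mol, which equals the excess n(KOH).
So n(KOH) consumed by the sample = 0.02231 - 0.001978 = 0.02033 mol.
n(C6H8O6) = 0.02033 / 1 = 0.02033 mol.
mass = 0.02033 mol x 176.12 g/mol = 3.58 g.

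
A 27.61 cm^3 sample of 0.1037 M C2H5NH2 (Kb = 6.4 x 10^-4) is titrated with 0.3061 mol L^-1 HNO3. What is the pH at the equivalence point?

5.96

n(C2H5NH2) = 0.1037 x 0.02761 = 0.002863 mol; V(HNO3) at equivalence = 0.002863/0.3061 = 0.009354 L.
At equivalence the base is fully converted to C2H5NH3+; total volume = 0.03696 L, so [C2H5NH3+] = 0.002863/0.03696 = 0.07746 M.
Ka(C2H5NH3+) = Kw/Kb = 1.0e-14 / 6.4 x 10^-4 = 1.56e-11.
[H^+] = sqrt(Ka x [C2H5NH3+]) = sqrt(1.56e-11 x 0.07746) = 1.10e-6 M.
pH = -log(1.10e-6) = 5.96.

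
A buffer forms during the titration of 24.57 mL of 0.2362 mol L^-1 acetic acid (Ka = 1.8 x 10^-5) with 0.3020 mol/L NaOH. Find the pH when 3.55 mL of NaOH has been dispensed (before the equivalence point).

Initial n(CH3COOH) = 0.2362 x 0.02457 = 0.005803 mol.
n(NaOH) added = 0.3020 x 0.003550 = 0.001072 mol, converting that many moles of CH3COOH to CH3COO-.
Remaining n(CH3COOH) = 0.004731 mol; n(CH3COO-) = 0.001072 mol.
By Henderson-Hasselbalch, pH = pKa + log([A^-]/[HA]) = 4.74 + log(0.001072/0.004731) = 4.74 + (-0.64) = 4.10.

4.10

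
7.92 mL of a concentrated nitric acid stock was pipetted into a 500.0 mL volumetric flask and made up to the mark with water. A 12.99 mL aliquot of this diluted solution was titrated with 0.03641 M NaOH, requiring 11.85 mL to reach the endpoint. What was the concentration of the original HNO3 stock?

2.10 M

n(NaOH) = 0.03641 x 0.01185 = 0.0004315 mol.
n(HNO3) in the aliquot = 0.0004315 mol.
[diluted HNO3] = 0.0004315 / 0.01299 = 0.03321 M.
Dilution factor = 500.0/7.920 = 63.13, so [stock] = 0.03321 x 63.13 = 2.10 M.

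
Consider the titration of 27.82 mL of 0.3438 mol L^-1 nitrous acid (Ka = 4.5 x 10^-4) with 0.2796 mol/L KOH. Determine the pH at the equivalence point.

n(HNO2) = 0.3438 x 0.02782 = 0.009565 mol; V(KOH) at equivalence = 0.009565/0.2796 = 0.03421 L.
At equivalence all the acid is converted to NO2-; total volume = 0.02782 + 0.03421 = 0.06203 L, so [NO2-] = 0.009565/0.06203 = 0.1542 M.
Kb = Kw/Ka = 1.0e-14 / 4.5 x 10^-4 = 2.22e-11.
[OH^-] = sqrt(Kb x [NO2-]) = sqrt(2.22e-11 x 0.1542) = 1.85e-6 M.
pOH = 5.73, so pH = 14.00 - 5.73 = 8.27.

8.27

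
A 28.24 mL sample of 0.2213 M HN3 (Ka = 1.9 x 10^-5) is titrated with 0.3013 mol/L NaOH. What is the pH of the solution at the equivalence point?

8.91

n(HN3) = 0.2213 x 0.02824 = 0.006250 mol; V(NaOH) at equivalence = 0.006250/0.3013 = 0.02074 L.
At equivalence all the acid is converted to N3-; total volume = 0.02824 + 0.02074 = 0.04898 L, so [N3-] = 0.006250/0.04898 = 0.1276 M.
Kb = Kw/Ka = 1.0e-14 / 1.9 x 10^-5 = 5.26e-10.
[OH^-] = sqrt(Kb x [N3-]) = sqrt(5.26e-10 x 0.1276) = 8.19e-6 M.
pOH = 5.09, so pH = 14.00 - 5.09 = 8.91.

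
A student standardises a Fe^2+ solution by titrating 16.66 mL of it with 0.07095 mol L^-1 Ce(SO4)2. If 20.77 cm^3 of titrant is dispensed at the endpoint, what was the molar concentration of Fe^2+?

0.0885 M

n(Ce(SO4)2) = 0.07095 x 0.02077 = 0.001474 mol.
From the balanced equation, 1 mol Ce(SO4)2 reacts with 1 mol Fe^2+, so n(Fe^2+) = 0.001474 x 1/1 = 0.001474 mol.
[Fe^2+] = 0.001474 / 0.01666 L = 0.0885 M.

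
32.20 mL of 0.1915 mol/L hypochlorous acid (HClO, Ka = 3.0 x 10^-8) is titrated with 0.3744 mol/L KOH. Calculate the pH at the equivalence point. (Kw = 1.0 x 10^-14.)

n(HClO) = 0.1915 x 0.03220 = 0.006166 mol; V(KOH) at equivalence = 0.006166/0.3744 = 0.01647 L.
At equivalence all the acid is converted to ClO-; total volume = 0.03220 + 0.01647 = 0.04867 L, so [ClO-] = 0.006166/0.04867 = 0.1267 M.
Kb = Kw/Ka = 1.0e-14 / 3.0 x 10^-8 = 3.33e-7.
[OH^-] = sqrt(Kb x [ClO-]) = sqrt(3.33e-7 x 0.1267) = 0.000206 M.
pOH = 3.69, so pH = 14.00 - 3.69 = 10.31.

10.31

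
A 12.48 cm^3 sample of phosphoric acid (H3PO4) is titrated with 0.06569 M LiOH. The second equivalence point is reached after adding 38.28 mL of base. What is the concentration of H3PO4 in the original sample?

0.101 M

n(LiOH) = 0.06569 x 0.03828 = 0.002515 mol.
At the second equivalence point, 2 mol OH^- react per mol H3PO4, so n(H3PO4) = 0.002515 / 2 = 0.001257 mol.
[H3PO4] = 0.001257 / 0.01248 L = 0.101 M.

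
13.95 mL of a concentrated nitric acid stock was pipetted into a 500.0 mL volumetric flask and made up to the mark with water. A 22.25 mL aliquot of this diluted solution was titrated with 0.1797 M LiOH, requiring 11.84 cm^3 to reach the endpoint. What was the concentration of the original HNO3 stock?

3.43 M

n(LiOH) = 0.1797 x 0.01184 = 0.002128 mol.
n(HNO3) in the aliquot = 0.002128 mol.
[diluted HNO3] = 0.002128 / 0.02225 = 0.09562 M.
Dilution factor = 500.0/13.95 = 35.84, so [stock] = 0.09562 x 35.84 = 3.43 M.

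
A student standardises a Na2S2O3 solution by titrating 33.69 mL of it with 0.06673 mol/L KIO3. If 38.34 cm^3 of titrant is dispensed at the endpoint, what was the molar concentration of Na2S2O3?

0.456 M

n(KIO3) = 0.06673 x 0.03834 = 0.002558 mol.
From the balanced equation, 1 mol KIO3 reacts with 6 mol Na2S2O3, so n(Na2S2O3) = 0.002558 x 6/1 = 0.01535 mol.
[Na2S2O3] = 0.01535 / 0.03369 L = 0.456 M.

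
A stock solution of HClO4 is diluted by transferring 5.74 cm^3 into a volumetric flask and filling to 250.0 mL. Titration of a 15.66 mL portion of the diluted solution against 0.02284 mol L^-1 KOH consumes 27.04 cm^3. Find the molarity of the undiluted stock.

1.72 M

n(KOH) = 0.02284 x 0.02704 = 0.0006176 mol.
n(HClO4) in the aliquot = 0.0006176 mol.
[diluted HClO4] = 0.0006176 / 0.01566 = 0.03944 M.
Dilution factor = 250.0/5.740 = 43.55, so [stock] = 0.03944 x 43.55 = 1.72 M.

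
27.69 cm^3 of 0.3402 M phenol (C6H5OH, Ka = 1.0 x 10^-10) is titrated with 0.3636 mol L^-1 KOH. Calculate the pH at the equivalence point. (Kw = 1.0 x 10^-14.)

n(C6H5OH) = 0.3402 x 0.02769 = 0.009420 mol; V(KOH) at equivalence = 0.009420/0.3636 = 0.02591 L.
At equivalence all the acid is converted to C6H5O-; total volume = 0.02769 + 0.02591 = 0.05360 L, so [C6H5O-] = 0.009420/0.05360 = 0.1758 M.
Kb = Kw/Ka = 1.0e-14 / 1.0 x 10^-10 = 0.000100.
[OH^-] = sqrt(Kb x [C6H5O-]) = sqrt(0.000100 x 0.1758) = 0.00419 M.
pOH = 2.38, so pH = 14.00 - 2.38 = 11.62.

11.62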